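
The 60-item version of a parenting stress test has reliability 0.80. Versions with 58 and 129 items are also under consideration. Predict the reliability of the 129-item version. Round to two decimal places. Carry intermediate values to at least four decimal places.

Only the ratio of lengths matters: n = 129/60 = 2.1500
r_{129} = n·r / (1 + (n − 1)·r) = 1.7200 / 1.9200 ≈ 0.8958

0.90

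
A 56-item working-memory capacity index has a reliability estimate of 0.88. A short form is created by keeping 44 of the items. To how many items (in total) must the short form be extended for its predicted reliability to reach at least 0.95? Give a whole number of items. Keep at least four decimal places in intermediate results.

146

Short-form reliability: n = 44/56 = 0.7857; r_44 = n·r/(1+(n−1)r) ≈ 0.8521
Length factor from the short form to reach 0.95: n' = 0.95(1 − 0.8521) / [0.8521(1 − 0.95)] ≈ 3.2979
Items = 3.2979 × 44 ≈ 145.11 → 146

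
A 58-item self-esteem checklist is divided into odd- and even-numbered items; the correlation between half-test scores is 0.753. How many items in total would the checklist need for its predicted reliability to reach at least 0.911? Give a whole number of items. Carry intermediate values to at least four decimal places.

98

Corrected full-test reliability: r_full = 2 × 0.753 / (1 + 0.753) ≈ 0.8591
Solve Spearman-Brown for n: n = 0.911(1 − 0.8591) / [0.8591(1 − 0.911)] = 1.6788
Items = 1.6788 × 58 ≈ 97.37 → 98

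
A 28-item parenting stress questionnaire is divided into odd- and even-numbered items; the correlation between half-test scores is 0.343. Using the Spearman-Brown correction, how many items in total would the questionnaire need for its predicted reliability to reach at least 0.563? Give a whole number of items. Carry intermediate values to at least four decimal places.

r_full = 2(0.343)/(1 + 0.343) = 0.5108
Solve Spearman-Brown for n: n = 0.563(1 − 0.5108) / [0.5108(1 − 0.563)] = 1.2339
Required items = 1.2339 × 28 = 34.55, so 35 items.

35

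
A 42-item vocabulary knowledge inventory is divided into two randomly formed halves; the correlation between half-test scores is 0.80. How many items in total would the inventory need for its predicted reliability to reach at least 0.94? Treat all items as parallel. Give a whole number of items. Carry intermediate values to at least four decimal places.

r_full = 2(0.80)/(1 + 0.80) = 0.8889
n = r_tgt(1 − r_full) / [r_full(1 − r_tgt)] = 0.94 × 0.1111 / (0.8889 × 0.06) ≈ 1.9581
Required items = 1.9581 × 42 = 82.24, so 83 items.

83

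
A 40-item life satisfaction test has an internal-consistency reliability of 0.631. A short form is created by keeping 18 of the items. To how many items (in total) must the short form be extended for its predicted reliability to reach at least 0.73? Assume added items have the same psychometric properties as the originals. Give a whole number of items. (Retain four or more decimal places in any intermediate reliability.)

64

First, r for the 18-item form: n = 18/40 = 0.4500, so r_18 = 0.4500·0.631/(1 + (0.4500 − 1)·0.631) = 0.4349
Length factor from the short form to reach 0.73: n' = 0.73(1 − 0.4349) / [0.4349(1 − 0.73)] ≈ 3.5131
Total items = 3.5131 × 18 = 63.24, rounded up to 64.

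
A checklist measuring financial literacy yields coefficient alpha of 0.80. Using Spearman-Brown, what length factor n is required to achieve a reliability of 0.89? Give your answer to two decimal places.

Spearman-Brown solved for the length factor n:
n = r*(1 − r) / [ r (1 − r*) ]
n = 0.89 × (1 − 0.80) / [ 0.80 × (1 − 0.89) ]
  = 0.1780 / 0.0880 = 2.0227

2.02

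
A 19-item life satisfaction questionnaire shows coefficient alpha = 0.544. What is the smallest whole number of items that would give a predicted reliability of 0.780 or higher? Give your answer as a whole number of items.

57

n = 0.780 × (1 − 0.544) / [ 0.544 × (1 − 0.780) ]
  = 0.355680 / 0.119680 = 2.9719
2.9719 × 19 = 56.47 → 57 items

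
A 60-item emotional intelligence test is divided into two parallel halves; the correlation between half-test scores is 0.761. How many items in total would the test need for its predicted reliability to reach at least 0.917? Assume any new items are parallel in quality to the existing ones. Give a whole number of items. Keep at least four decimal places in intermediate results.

105

Corrected full-test reliability: r_full = 2 × 0.761 / (1 + 0.761) ≈ 0.8643
Solve Spearman-Brown for n: n = 0.917(1 − 0.8643) / [0.8643(1 − 0.917)] = 1.7346
Items = 1.7346 × 60 ≈ 104.08 → 105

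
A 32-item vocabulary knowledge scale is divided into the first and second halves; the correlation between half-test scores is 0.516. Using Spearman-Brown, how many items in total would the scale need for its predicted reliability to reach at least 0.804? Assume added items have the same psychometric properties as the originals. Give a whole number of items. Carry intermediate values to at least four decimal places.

Corrected full-test reliability: r_full = 2 × 0.516 / (1 + 0.516) ≈ 0.6807
Solve Spearman-Brown for n: n = 0.804(1 − 0.6807) / [0.6807(1 − 0.804)] = 1.9242
Items = 1.9242 × 32 ≈ 61.57 → 62

62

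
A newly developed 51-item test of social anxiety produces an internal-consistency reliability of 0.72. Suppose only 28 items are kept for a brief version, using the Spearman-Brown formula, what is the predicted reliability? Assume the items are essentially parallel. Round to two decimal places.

Length ratio n = 28/51 = 0.549
r_new = (0.549 × 0.72) / (1 + (0.549 − 1) × 0.72)
r_new = 0.3953 / 0.6753 ≈ 0.5854

0.59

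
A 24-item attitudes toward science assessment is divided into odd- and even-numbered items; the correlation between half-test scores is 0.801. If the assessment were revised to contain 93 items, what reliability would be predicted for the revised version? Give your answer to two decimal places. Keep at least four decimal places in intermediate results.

First correct the split-half correlation to full-test reliability: r_full = 2 × 0.801 / (1 + 0.801) ≈ 0.8895
Length factor from 24 to 93 items: n = 93/24 = 3.8750
r_new = n·r_full / (1 + (n − 1)·r_full) = 3.4468 / 3.5573 ≈ 0.9689

0.97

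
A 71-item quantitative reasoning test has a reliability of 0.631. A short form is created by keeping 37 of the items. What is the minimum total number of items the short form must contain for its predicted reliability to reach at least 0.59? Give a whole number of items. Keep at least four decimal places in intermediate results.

First, r for the 37-item form: n = 37/71 = 0.5211, so r_37 = 0.5211·0.631/(1 + (0.5211 − 1)·0.631) = 0.4712
Length factor from the short form to reach 0.59: n' = 0.59(1 − 0.4712) / [0.4712(1 − 0.59)] ≈ 1.6149
Items = 1.6149 × 37 ≈ 59.75 → 60

60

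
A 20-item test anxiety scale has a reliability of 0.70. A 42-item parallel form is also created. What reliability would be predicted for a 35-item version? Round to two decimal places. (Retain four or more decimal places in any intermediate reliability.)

0.80

The 42-item form is not needed; work directly from the 20-item form with n = 35/20 = 1.7500.
r_{35} = n·r / (1 + (n − 1)·r) = 1.2250 / 1.5250 ≈ 0.8033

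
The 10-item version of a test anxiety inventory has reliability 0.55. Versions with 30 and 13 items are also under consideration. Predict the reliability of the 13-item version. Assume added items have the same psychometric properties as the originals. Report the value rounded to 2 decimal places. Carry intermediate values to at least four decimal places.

0.61

Only the ratio of lengths matters: n = 13/10 = 1.3000
r_{13} = n·r / (1 + (n − 1)·r) = 0.7150 / 1.1650 ≈ 0.6137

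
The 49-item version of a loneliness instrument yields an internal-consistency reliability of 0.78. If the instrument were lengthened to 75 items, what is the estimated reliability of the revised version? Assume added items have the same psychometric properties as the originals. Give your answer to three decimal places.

Length ratio n = 75/49 = 1.5306
Spearman-Brown: r_new = n·r / (1 + (n − 1)·r)
r_new = (1.5306 × 0.78) / (1 + (1.5306 − 1) × 0.78)
     = 1.1939 / 1.4139 = 0.8444

0.844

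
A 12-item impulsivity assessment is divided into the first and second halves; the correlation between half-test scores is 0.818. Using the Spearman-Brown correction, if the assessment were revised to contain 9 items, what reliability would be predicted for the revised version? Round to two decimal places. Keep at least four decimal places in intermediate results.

0.87

Spearman-Brown correction (n = 2): r_full = 2·0.818/(1 + 0.818) = 0.8999
Length factor from 12 to 9 items: n = 9/12 = 0.7500
r_new = n·r_full / (1 + (n − 1)·r_full) = 0.6749 / 0.7750 ≈ 0.8708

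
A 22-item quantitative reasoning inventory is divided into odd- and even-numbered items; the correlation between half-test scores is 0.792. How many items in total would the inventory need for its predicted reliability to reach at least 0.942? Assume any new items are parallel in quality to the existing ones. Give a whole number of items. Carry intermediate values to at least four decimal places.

r_full = 2(0.792)/(1 + 0.792) = 0.8839
Solve Spearman-Brown for n: n = 0.942(1 − 0.8839) / [0.8839(1 − 0.942)] = 2.1333
Items = 2.1333 × 22 ≈ 46.93 → 47

47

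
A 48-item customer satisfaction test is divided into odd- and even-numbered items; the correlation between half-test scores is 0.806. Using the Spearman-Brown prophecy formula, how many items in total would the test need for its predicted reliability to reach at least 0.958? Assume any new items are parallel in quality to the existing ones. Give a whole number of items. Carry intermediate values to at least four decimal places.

r_full = 2(0.806)/(1 + 0.806) = 0.8926
Solve Spearman-Brown for n: n = 0.958(1 − 0.8926) / [0.8926(1 − 0.958)] = 2.7445
Items = 2.7445 × 48 ≈ 131.74 → 132

132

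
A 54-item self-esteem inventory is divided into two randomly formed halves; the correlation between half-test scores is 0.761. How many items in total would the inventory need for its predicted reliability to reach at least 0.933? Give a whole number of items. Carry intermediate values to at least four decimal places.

119

r_full = 2(0.761)/(1 + 0.761) = 0.8643
Solve Spearman-Brown for n: n = 0.933(1 − 0.8643) / [0.8643(1 − 0.933)] = 2.1864
Items = 2.1864 × 54 ≈ 118.07 → 119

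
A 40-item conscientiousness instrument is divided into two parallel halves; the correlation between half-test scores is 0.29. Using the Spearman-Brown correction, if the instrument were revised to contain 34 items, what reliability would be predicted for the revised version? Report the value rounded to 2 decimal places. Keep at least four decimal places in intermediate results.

0.41

First correct the split-half correlation to full-test reliability: r_full = 2 × 0.29 / (1 + 0.29) ≈ 0.4496
Then adjust to 34 items: n = 34/40 = 0.8500
r_new = n·r_full / (1 + (n − 1)·r_full) = 0.3822 / 0.9326 ≈ 0.4098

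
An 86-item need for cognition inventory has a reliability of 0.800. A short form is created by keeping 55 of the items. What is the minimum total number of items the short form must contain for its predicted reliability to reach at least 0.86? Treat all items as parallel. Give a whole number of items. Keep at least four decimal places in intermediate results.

Short-form reliability: n = 55/86 = 0.6395; r_55 = n·r/(1+(n−1)r) ≈ 0.7189
Then solve for n' with r_old = 0.7189, r_target = 0.86: n' = 0.86(1 − 0.7189)/[0.7189(1 − 0.86)] = 2.4019
Items = 2.4019 × 55 ≈ 132.10 → 133

133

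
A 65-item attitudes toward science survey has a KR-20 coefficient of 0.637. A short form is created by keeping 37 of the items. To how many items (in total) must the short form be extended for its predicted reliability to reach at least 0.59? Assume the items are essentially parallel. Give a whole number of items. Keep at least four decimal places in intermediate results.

First, r for the 37-item form: n = 37/65 = 0.5692, so r_37 = 0.5692·0.637/(1 + (0.5692 − 1)·0.637) = 0.4997
Length factor from the short form to reach 0.59: n' = 0.59(1 − 0.4997) / [0.4997(1 − 0.59)] ≈ 1.4408
Total items = 1.4408 × 37 = 53.31, rounded up to 54.

54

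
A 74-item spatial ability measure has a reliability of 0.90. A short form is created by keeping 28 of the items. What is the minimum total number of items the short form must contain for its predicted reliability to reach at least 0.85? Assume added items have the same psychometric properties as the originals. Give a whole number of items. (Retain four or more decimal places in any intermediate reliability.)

Short-form reliability: n = 28/74 = 0.3784; r_28 = n·r/(1+(n−1)r) ≈ 0.7730
Length factor from the short form to reach 0.85: n' = 0.85(1 − 0.7730) / [0.7730(1 − 0.85)] ≈ 1.6641
Items = 1.6641 × 28 ≈ 46.59 → 47

47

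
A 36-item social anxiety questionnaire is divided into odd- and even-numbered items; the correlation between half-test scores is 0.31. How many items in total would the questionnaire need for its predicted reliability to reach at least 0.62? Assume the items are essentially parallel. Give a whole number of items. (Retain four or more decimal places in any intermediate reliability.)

Corrected full-test reliability: r_full = 2 × 0.31 / (1 + 0.31) ≈ 0.4733
n = r_tgt(1 − r_full) / [r_full(1 − r_tgt)] = 0.62 × 0.5267 / (0.4733 × 0.38) ≈ 1.8157
Items = 1.8157 × 36 ≈ 65.37 → 66

66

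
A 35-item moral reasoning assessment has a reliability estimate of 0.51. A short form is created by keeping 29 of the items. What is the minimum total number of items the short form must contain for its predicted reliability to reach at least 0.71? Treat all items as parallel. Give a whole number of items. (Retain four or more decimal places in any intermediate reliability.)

83

First, r for the 29-item form: n = 29/35 = 0.8286, so r_29 = 0.8286·0.51/(1 + (0.8286 − 1)·0.51) = 0.4631
Length factor from the short form to reach 0.71: n' = 0.71(1 − 0.4631) / [0.4631(1 − 0.71)] ≈ 2.8384
Total items = 2.8384 × 29 = 82.31, rounded up to 83.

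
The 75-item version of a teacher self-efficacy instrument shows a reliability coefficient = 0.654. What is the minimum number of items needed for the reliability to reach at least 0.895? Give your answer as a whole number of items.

339

n = 0.895 × (1 − 0.654) / [ 0.654 × (1 − 0.895) ]
  = 0.309670 / 0.068670 = 4.5095
So the test needs 4.5095 × 75 ≈ 338.21 items; rounding up, 339.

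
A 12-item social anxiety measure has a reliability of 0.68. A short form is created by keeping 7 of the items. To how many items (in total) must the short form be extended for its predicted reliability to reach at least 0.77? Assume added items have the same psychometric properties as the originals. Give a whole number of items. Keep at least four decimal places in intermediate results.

First, r for the 7-item form: n = 7/12 = 0.5833, so r_7 = 0.5833·0.68/(1 + (0.5833 − 1)·0.68) = 0.5535
Then solve for n' with r_old = 0.5535, r_target = 0.77: n' = 0.77(1 − 0.5535)/[0.5535(1 − 0.77)] = 2.7006
Items = 2.7006 × 7 ≈ 18.90 → 19

19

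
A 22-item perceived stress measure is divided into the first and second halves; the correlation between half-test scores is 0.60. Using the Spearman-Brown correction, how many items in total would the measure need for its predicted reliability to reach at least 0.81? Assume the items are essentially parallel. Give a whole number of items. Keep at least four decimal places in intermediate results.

32

r_full = 2(0.60)/(1 + 0.60) = 0.7500
n = r_tgt(1 − r_full) / [r_full(1 − r_tgt)] = 0.81 × 0.2500 / (0.7500 × 0.19) ≈ 1.4211
Items = 1.4211 × 22 ≈ 31.26 → 32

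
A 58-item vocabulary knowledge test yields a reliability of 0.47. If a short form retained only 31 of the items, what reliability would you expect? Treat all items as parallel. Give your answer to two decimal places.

The new length is 31/58 = 0.5345 times the old.
r_new = 0.5345·0.47 / [1 + (0.5345 − 1)·0.47]
r_new = 0.2512 / 0.7812 ≈ 0.3216

0.32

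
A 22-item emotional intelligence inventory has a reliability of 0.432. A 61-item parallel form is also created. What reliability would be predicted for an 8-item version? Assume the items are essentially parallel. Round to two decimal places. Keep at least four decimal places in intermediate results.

The 61-item form is not needed; work directly from the 22-item form with n = 8/22 = 0.3636.
r_{8} = n·r / (1 + (n − 1)·r) = 0.1571 / 0.7251 ≈ 0.2167

0.22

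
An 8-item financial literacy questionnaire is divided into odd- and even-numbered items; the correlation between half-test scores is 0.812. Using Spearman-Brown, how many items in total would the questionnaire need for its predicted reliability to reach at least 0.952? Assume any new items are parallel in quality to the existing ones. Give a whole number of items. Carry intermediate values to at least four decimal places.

Corrected full-test reliability: r_full = 2 × 0.812 / (1 + 0.812) ≈ 0.8962
n = r_tgt(1 − r_full) / [r_full(1 − r_tgt)] = 0.952 × 0.1038 / (0.8962 × 0.048) ≈ 2.2971
Required items = 2.2971 × 8 = 18.38, so 19 items.

19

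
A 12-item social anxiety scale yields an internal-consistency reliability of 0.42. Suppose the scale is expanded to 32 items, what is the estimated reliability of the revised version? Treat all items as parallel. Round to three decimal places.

Length ratio n = 32/12 = 2.6667
r_new = (2.6667 × 0.42) / (1 + (2.6667 − 1) × 0.42)
r_new = 1.1200 / 1.7000 ≈ 0.6588

0.659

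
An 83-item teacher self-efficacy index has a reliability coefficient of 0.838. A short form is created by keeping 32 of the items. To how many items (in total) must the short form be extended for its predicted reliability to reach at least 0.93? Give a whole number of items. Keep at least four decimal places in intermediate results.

First, r for the 32-item form: n = 32/83 = 0.3855, so r_32 = 0.3855·0.838/(1 + (0.3855 − 1)·0.838) = 0.6660
Then solve for n' with r_old = 0.6660, r_target = 0.93: n' = 0.93(1 − 0.6660)/[0.6660(1 − 0.93)] = 6.6628
Items = 6.6628 × 32 ≈ 213.21 → 214

214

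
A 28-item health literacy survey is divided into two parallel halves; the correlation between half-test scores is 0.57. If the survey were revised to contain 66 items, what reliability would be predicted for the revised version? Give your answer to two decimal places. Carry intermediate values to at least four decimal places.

Spearman-Brown correction (n = 2): r_full = 2·0.57/(1 + 0.57) = 0.7261
Length factor from 28 to 66 items: n = 66/28 = 2.3571
r_new = n·r_full / (1 + (n − 1)·r_full) = 1.7115 / 1.9854 ≈ 0.8620

0.86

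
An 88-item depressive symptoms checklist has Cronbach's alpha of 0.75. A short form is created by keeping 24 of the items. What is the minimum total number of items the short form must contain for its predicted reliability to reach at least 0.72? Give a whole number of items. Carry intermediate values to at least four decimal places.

76

Short-form reliability: n = 24/88 = 0.2727; r_24 = n·r/(1+(n−1)r) ≈ 0.4500
Then solve for n' with r_old = 0.4500, r_target = 0.72: n' = 0.72(1 − 0.4500)/[0.4500(1 − 0.72)] = 3.1429
Items = 3.1429 × 24 ≈ 75.43 → 76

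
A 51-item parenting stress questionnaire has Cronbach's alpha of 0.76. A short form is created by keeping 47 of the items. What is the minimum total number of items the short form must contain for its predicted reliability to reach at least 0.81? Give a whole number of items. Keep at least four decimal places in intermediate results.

69

Short-form reliability: n = 47/51 = 0.9216; r_47 = n·r/(1+(n−1)r) ≈ 0.7448
Length factor from the short form to reach 0.81: n' = 0.81(1 − 0.7448) / [0.7448(1 − 0.81)] ≈ 1.4607
Total items = 1.4607 × 47 = 68.65, rounded up to 69.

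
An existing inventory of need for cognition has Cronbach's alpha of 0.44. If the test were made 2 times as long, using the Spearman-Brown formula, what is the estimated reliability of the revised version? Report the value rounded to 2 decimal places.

By Spearman-Brown, r_new = n r / (1 + (n − 1) r).
r_new = (2 × 0.44) / (1 + (2 − 1) × 0.44)
     = 0.8800 / 1.4400 = 0.6111

0.61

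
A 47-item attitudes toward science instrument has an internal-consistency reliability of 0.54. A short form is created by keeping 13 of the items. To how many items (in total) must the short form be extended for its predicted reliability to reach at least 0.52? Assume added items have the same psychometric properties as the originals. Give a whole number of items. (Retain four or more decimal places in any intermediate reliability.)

First, r for the 13-item form: n = 13/47 = 0.2766, so r_13 = 0.2766·0.54/(1 + (0.2766 − 1)·0.54) = 0.2451
Then solve for n' with r_old = 0.2451, r_target = 0.52: n' = 0.52(1 − 0.2451)/[0.2451(1 − 0.52)] = 3.3366
Items = 3.3366 × 13 ≈ 43.38 → 44

44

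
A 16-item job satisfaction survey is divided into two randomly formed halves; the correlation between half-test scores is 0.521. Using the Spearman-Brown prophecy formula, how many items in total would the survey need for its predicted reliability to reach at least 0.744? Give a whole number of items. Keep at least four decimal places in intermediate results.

Corrected full-test reliability: r_full = 2 × 0.521 / (1 + 0.521) ≈ 0.6851
n = r_tgt(1 − r_full) / [r_full(1 − r_tgt)] = 0.744 × 0.3149 / (0.6851 × 0.256) ≈ 1.3358
Required items = 1.3358 × 16 = 21.37, so 22 items.

22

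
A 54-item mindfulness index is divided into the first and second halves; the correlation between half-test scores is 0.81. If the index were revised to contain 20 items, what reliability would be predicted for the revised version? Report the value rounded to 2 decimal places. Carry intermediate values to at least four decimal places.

Full-test reliability from the split-half r: r_full = 2(0.81)/(1 + 0.81) = 0.8950
Length factor from 54 to 20 items: n = 20/54 = 0.3704
r_new = n·r_full / (1 + (n − 1)·r_full) = 0.3315 / 0.4365 ≈ 0.7595

0.76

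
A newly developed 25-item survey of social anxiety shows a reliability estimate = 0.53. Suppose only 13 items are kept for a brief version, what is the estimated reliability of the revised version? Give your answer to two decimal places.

0.37

The new length is 13/25 = 0.52 times the old.
By Spearman-Brown, r_new = n r / (1 + (n − 1) r).
r_new = 0.52·0.53 / [1 + (0.52 − 1)·0.53]
     = 0.2756 / 0.7456 = 0.3696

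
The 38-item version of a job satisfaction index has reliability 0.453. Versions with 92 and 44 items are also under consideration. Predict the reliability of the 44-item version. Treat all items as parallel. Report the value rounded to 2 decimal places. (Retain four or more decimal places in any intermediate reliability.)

The 92-item form is not needed; work directly from the 38-item form with n = 44/38 = 1.1579.
r_{44} = n·r / (1 + (n − 1)·r) = 0.5245 / 1.0715 ≈ 0.4895

0.49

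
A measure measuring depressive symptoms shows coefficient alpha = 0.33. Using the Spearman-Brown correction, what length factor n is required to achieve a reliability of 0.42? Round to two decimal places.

1.47

Rearranging the Spearman-Brown formula for n,
n = r*(1 − r) / [ r (1 − r*) ]
n = [0.42 × 0.67] / [0.33 × 0.58]
  = 0.2814 / 0.1914 = 1.4702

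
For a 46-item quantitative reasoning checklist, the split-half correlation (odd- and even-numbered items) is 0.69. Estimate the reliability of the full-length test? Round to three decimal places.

Each half is half the length of the full test, so the full test is n = 2 times a half.
r_full = 2r_hh / (1 + r_hh) = 2 × 0.69 / (1 + 0.69)
r_full = 1.3800 / 1.6900 ≈ 0.8166

0.817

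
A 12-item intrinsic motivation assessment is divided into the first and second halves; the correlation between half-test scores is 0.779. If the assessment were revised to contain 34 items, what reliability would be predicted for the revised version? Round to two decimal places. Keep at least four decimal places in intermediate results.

Spearman-Brown correction (n = 2): r_full = 2·0.779/(1 + 0.779) = 0.8758
Length factor from 12 to 34 items: n = 34/12 = 2.8333
r_new = n·r_full / (1 + (n − 1)·r_full) = 2.4814 / 2.6056 ≈ 0.9523

0.95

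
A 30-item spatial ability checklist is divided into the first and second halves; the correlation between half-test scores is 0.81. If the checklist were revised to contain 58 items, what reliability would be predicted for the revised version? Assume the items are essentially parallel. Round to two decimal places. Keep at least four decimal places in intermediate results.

0.94

Spearman-Brown correction (n = 2): r_full = 2·0.81/(1 + 0.81) = 0.8950
Then adjust to 58 items: n = 58/30 = 1.9333
r_new = n·r_full / (1 + (n − 1)·r_full) = 1.7303 / 1.8353 ≈ 0.9428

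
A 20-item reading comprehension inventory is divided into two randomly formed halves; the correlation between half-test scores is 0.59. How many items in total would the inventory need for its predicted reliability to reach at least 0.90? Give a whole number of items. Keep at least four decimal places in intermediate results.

63

r_full = 2(0.59)/(1 + 0.59) = 0.7421
Solve Spearman-Brown for n: n = 0.90(1 − 0.7421) / [0.7421(1 − 0.90)] = 3.1277
Required items = 3.1277 × 20 = 62.55, so 63 items.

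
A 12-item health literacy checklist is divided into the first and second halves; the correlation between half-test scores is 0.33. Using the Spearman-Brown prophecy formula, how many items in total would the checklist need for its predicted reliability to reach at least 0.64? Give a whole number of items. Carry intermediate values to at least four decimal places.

22

r_full = 2(0.33)/(1 + 0.33) = 0.4962
n = r_tgt(1 − r_full) / [r_full(1 − r_tgt)] = 0.64 × 0.5038 / (0.4962 × 0.36) ≈ 1.8050
Items = 1.8050 × 12 ≈ 21.66 → 22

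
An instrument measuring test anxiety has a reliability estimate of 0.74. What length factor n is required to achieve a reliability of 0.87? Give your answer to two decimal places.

Rearranging the Spearman-Brown formula for n,
n = r_target (1 − r_old) / [ r_old (1 − r_target) ]
n = [0.87 × 0.26] / [0.74 × 0.13]
  = 0.2262 / 0.0962 = 2.3514

2.35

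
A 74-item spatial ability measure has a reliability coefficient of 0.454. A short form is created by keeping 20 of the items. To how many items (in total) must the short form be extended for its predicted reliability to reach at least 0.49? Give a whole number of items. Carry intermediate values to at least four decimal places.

86

Short-form reliability: n = 20/74 = 0.2703; r_20 = n·r/(1+(n−1)r) ≈ 0.1835
Length factor from the short form to reach 0.49: n' = 0.49(1 − 0.1835) / [0.1835(1 − 0.49)] ≈ 4.2751
Items = 4.2751 × 20 ≈ 85.50 → 86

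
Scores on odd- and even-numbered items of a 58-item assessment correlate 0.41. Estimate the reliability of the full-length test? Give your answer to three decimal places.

0.582

Each half is half the length of the full test, so the full test is n = 2 times a half.
r_full = 2(0.41) / (1 + 0.41)
       = 0.8200 / 1.4100 = 0.5816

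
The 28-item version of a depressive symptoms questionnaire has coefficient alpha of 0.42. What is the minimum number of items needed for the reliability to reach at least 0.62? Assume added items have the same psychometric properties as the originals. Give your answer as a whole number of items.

64

n = [0.62 × 0.58] / [0.42 × 0.38]
  = 0.3596 / 0.1596 = 2.2531
Items needed = n × 28 = 2.2531 × 28 ≈ 63.09 → round up to 64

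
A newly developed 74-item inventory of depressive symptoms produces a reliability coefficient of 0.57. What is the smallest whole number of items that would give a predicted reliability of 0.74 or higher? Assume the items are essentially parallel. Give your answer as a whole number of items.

159

n = 0.74(1 − 0.57) / [0.57(1 − 0.74)]
  = 0.3182 / 0.1482 = 2.1471
So the test needs 2.1471 × 74 ≈ 158.89 items; rounding up, 159.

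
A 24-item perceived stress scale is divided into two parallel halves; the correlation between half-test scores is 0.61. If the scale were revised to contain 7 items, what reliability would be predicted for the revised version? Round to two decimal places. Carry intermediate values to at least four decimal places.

Full-test reliability from the split-half r: r_full = 2(0.61)/(1 + 0.61) = 0.7578
Length factor from 24 to 7 items: n = 7/24 = 0.2917
r_new = n·r_full / (1 + (n − 1)·r_full) = 0.2211 / 0.4633 ≈ 0.4772

0.48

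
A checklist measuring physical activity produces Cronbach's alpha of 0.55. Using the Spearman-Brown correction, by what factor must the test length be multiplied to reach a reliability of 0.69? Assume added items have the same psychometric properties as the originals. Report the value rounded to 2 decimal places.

Invert Spearman-Brown to solve for n:
n = r_target (1 − r_old) / [ r_old (1 − r_target) ]
n = 0.69(1 − 0.55) / [0.55(1 − 0.69)]
  = 0.3105 / 0.1705 = 1.8211

1.82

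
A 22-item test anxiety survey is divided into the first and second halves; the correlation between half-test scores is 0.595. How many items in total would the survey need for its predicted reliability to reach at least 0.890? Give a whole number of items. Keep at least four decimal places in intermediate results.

61

Corrected full-test reliability: r_full = 2 × 0.595 / (1 + 0.595) ≈ 0.7461
Solve Spearman-Brown for n: n = 0.890(1 − 0.7461) / [0.7461(1 − 0.890)] = 2.7534
Items = 2.7534 × 22 ≈ 60.57 → 61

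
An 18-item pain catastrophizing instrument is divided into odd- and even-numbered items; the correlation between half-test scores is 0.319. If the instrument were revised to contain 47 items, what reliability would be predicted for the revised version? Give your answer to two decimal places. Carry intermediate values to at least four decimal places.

First correct the split-half correlation to full-test reliability: r_full = 2 × 0.319 / (1 + 0.319) ≈ 0.4837
Length factor from 18 to 47 items: n = 47/18 = 2.6111
r_new = n·r_full / (1 + (n − 1)·r_full) = 1.2630 / 1.7793 ≈ 0.7098

0.71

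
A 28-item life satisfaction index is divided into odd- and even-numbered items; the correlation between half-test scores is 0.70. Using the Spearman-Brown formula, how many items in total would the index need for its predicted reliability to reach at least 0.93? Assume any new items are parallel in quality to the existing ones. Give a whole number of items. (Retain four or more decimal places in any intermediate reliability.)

80

r_full = 2(0.70)/(1 + 0.70) = 0.8235
n = r_tgt(1 − r_full) / [r_full(1 − r_tgt)] = 0.93 × 0.1765 / (0.8235 × 0.07) ≈ 2.8475
Items = 2.8475 × 28 ≈ 79.73 → 80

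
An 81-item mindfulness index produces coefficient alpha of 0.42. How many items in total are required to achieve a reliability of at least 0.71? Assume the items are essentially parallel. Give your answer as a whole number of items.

274

n = [0.71 × 0.58] / [0.42 × 0.29]
n = 0.4118 / 0.1218 ≈ 3.3810
3.3810 × 81 = 273.86 → 274 items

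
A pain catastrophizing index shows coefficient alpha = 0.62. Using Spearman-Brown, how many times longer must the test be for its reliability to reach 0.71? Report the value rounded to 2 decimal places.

Invert Spearman-Brown to solve for n:
n = r*(1 − r) / [ r (1 − r*) ]
n = 0.71(1 − 0.62) / [0.62(1 − 0.71)]
  = 0.2698 / 0.1798 = 1.5006

1.50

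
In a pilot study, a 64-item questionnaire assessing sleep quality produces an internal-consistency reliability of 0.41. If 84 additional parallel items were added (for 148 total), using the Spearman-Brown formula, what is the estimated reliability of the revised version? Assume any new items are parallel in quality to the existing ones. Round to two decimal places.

Length ratio n = 148/64 = 2.3125
Spearman-Brown: r_new = n·r / (1 + (n − 1)·r)
r_new = 2.3125·0.41 / [1 + (2.3125 − 1)·0.41]
     = 0.9481 / 1.5381 = 0.6164

0.62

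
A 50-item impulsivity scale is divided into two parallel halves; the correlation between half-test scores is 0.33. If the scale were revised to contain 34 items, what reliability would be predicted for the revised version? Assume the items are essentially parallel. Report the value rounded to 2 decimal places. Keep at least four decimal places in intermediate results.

0.40

Spearman-Brown correction (n = 2): r_full = 2·0.33/(1 + 0.33) = 0.4962
Then adjust to 34 items: n = 34/50 = 0.6800
r_new = n·r_full / (1 + (n − 1)·r_full) = 0.3374 / 0.8412 ≈ 0.4011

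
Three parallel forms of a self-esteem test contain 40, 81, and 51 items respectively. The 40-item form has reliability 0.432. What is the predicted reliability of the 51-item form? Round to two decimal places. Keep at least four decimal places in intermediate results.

0.49

Only the ratio of lengths matters: n = 51/40 = 1.2750
r_{51} = n·r / (1 + (n − 1)·r) = 0.5508 / 1.1188 ≈ 0.4923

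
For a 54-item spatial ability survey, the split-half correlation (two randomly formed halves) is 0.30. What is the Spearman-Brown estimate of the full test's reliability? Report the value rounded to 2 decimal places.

r_full = 2r_hh / (1 + r_hh) = 2 × 0.30 / (1 + 0.30)
       = 0.6000 / 1.3000 = 0.4615

0.46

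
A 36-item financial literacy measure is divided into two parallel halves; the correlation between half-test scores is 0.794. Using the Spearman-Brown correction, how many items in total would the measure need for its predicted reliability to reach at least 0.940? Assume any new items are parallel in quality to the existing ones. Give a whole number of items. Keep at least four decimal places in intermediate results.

74

r_full = 2(0.794)/(1 + 0.794) = 0.8852
Solve Spearman-Brown for n: n = 0.940(1 − 0.8852) / [0.8852(1 − 0.940)] = 2.0318
Items = 2.0318 × 36 ≈ 73.14 → 74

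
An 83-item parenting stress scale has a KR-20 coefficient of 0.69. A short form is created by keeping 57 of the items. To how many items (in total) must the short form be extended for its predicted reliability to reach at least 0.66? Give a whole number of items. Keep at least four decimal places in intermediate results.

First, r for the 57-item form: n = 57/83 = 0.6867, so r_57 = 0.6867·0.69/(1 + (0.6867 − 1)·0.69) = 0.6045
Length factor from the short form to reach 0.66: n' = 0.66(1 − 0.6045) / [0.6045(1 − 0.66)] ≈ 1.2700
Items = 1.2700 × 57 ≈ 72.39 → 73

73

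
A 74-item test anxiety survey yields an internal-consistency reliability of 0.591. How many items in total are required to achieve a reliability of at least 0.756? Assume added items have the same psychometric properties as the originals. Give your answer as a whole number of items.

Spearman-Brown solved for the length factor n:
n = r_target (1 − r_old) / [ r_old (1 − r_target) ]
n = 0.756(1 − 0.591) / [0.591(1 − 0.756)]
  = 0.309204 / 0.144204 = 2.1442
Items needed = n × 74 = 2.1442 × 74 ≈ 158.67 → round up to 159

159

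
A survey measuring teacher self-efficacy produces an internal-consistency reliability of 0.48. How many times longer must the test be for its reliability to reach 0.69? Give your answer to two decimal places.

2.41

Rearranging the Spearman-Brown formula for n,
n = r*(1 − r) / [ r (1 − r*) ]
n = [0.69 × 0.52] / [0.48 × 0.31]
n = 0.3588 / 0.1488 ≈ 2.4113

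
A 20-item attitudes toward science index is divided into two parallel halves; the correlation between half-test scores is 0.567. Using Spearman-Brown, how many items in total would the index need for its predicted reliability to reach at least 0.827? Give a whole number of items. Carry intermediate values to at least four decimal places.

Corrected full-test reliability: r_full = 2 × 0.567 / (1 + 0.567) ≈ 0.7237
Solve Spearman-Brown for n: n = 0.827(1 − 0.7237) / [0.7237(1 − 0.827)] = 1.8251
Items = 1.8251 × 20 ≈ 36.50 → 37

37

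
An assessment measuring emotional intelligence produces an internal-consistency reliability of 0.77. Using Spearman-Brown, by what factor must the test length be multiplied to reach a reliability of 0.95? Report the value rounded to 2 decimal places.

5.68

n = 0.95(1 − 0.77) / [0.77(1 − 0.95)]
  = 0.2185 / 0.0385 = 5.6753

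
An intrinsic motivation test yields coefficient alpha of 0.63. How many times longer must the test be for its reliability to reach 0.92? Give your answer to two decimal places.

6.75

n = [0.92 × 0.37] / [0.63 × 0.08]
n = 0.3404 / 0.0504 ≈ 6.7540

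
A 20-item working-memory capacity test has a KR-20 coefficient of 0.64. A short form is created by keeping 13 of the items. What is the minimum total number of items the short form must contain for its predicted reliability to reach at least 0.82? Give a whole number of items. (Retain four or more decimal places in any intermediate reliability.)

52

First, r for the 13-item form: n = 13/20 = 0.6500, so r_13 = 0.6500·0.64/(1 + (0.6500 − 1)·0.64) = 0.5361
Then solve for n' with r_old = 0.5361, r_target = 0.82: n' = 0.82(1 − 0.5361)/[0.5361(1 − 0.82)] = 3.9420
Items = 3.9420 × 13 ≈ 51.25 → 52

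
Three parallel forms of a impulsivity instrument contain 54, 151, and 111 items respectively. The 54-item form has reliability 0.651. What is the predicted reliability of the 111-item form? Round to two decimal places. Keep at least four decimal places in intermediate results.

The 151-item form is not needed; work directly from the 54-item form with n = 111/54 = 2.0556.
r_{111} = n·r / (1 + (n − 1)·r) = 1.3382 / 1.6872 ≈ 0.7931

0.79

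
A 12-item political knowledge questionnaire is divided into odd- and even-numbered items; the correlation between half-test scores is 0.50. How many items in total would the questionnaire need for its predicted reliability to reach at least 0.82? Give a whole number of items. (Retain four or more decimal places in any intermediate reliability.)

r_full = 2(0.50)/(1 + 0.50) = 0.6667
n = r_tgt(1 − r_full) / [r_full(1 − r_tgt)] = 0.82 × 0.3333 / (0.6667 × 0.18) ≈ 2.2774
Items = 2.2774 × 12 ≈ 27.33 → 28

28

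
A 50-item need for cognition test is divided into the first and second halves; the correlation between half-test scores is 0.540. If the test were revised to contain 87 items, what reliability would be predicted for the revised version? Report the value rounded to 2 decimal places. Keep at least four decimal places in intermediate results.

Full-test reliability from the split-half r: r_full = 2(0.540)/(1 + 0.540) = 0.7013
Length factor from 50 to 87 items: n = 87/50 = 1.7400
r_new = n·r_full / (1 + (n − 1)·r_full) = 1.2203 / 1.5190 ≈ 0.8034

0.80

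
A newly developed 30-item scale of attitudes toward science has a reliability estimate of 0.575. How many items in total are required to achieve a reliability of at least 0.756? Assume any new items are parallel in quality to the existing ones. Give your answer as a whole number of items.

n = [0.756 × 0.425] / [0.575 × 0.244]
  = 0.321300 / 0.140300 = 2.2901
2.2901 × 30 = 68.70 → 69 items

69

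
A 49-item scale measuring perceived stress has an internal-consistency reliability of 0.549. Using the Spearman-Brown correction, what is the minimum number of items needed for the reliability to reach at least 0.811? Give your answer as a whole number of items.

173

Rearranging the Spearman-Brown formula for n,
n = r*(1 − r) / [ r (1 − r*) ]
n = [0.811 × 0.451] / [0.549 × 0.189]
  = 0.365761 / 0.103761 = 3.5250
3.5250 × 49 = 172.72 → 173 items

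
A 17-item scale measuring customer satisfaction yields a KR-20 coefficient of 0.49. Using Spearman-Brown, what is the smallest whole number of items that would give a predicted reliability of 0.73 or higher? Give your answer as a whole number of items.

48

n = 0.73(1 − 0.49) / [0.49(1 − 0.73)]
n = 0.3723 / 0.1323 ≈ 2.8141
So the test needs 2.8141 × 17 ≈ 47.84 items; rounding up, 48.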